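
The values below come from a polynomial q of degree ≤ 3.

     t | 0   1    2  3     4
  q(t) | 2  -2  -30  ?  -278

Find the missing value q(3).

The 4 known points determine the degree-3 polynomial uniquely.
Write q(t) = at^3 + bt^2 + ct + d. Substituting each data point gives a linear system:
  d = 2
  a + b + c + d = -2
  8a + 4b + 2c + d = -30
  64a + 16b + 4c + d = -278
Solving the system yields a = -5, b = 3, c = -2, d = 2.
So q(t) = -5t³ + 3t² - 2t + 2.
Then q(3) = -112.

-112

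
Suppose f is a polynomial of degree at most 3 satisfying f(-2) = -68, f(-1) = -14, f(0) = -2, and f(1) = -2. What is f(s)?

f(s) = 5s^3 - 6s^2 + s - 2

Using the Lagrange interpolation formula with nodes -2, -1, 0, 1:
  L_0(s) = (s + 1)s(s - 1) / -6
  L_1(s) = (s + 2)s(s - 1) / 2
  L_2(s) = (s + 2)(s + 1)(s - 1) / -2
  L_3(s) = (s + 2)(s + 1)s / 6
Then f(s) = -68·L_0(s) - 14·L_1(s) - 2·L_2(s) - 2·L_3(s).
Expanding and collecting terms gives f(s) = 5s^3 - 6s^2 + s - 2.
Check: f(0) = -2. ✓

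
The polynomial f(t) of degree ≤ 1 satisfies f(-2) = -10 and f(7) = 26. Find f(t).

f(t) = 4t - 2

Using the Lagrange interpolation formula with nodes -2, 7:
  L_0(t) = (t - 7) / -9
  L_1(t) = (t + 2) / 9
Then f(t) = -10·L_0(t) + 26·L_1(t).
Expanding and collecting terms gives f(t) = 4t - 2.
Check: f(7) = 26. ✓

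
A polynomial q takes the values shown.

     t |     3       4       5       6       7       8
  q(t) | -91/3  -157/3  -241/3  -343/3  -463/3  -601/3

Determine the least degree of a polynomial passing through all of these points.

Forward differences of the values at t = 3, 4, 5, 6, 7, 8:
  q  : -91/3  -157/3  -241/3  -343/3  -463/3  -601/3
  Δ  : -22  -28  -34  -40  -46
  Δ^2: -6  -6  -6  -6
  Δ^3: 0  0  0
  Δ^4: 0  0
  Δ^5: 0
The second differences are constant (-6) and nonzero, while all higher differences vanish, so the minimal degree is 2.

2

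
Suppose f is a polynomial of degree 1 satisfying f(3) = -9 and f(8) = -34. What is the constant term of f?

Write f(u) = au + b. Substituting each data point gives a linear system:
  3a + b = -9
  8a + b = -34
Solving the system yields a = -5, b = 6.
So f(u) = -5u + 6.
The constant term is 6.

6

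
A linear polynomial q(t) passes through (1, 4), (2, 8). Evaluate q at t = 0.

Using the Lagrange interpolation formula with nodes 1, 2:
  L_0(t) = (t - 2) / -1
  L_1(t) = (t - 1) / 1
Then q(t) = 4·L_0(t) + 8·L_1(t).
Expanding and collecting terms gives q(t) = 4t.
Evaluating at t = 0: q(0) = 0.

0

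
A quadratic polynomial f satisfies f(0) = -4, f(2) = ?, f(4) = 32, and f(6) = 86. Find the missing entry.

The 3 known points determine the degree-2 polynomial uniquely.
Write f(n) = an^2 + bn + c. Substituting each data point gives a linear system:
  c = -4
  16a + 4b + c = 32
  36a + 6b + c = 86
Solving the system yields a = 3, b = -3, c = -4.
So f(n) = 3n^2 - 3n - 4.
Then f(2) = 2.

2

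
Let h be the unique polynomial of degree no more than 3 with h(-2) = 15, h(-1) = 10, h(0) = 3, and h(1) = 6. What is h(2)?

Forward differences of the values at x = -2, -1, 0, 1:
  h  : 15  10  3  6
  Δ  : -5  -7  3
  Δ^2: -2  10
  Δ^3: 12
The third differences are constant, confirming degree 3.
Interpolating (Newton forward form) and evaluating at x = 2 gives h(2) = 31.

31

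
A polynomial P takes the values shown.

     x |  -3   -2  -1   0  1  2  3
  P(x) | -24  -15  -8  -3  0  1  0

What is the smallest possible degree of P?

2

Forward differences of the values at x = -3, -2, -1, 0, 1, 2, 3:
  P  : -24  -15  -8  -3  0  1  0
  Δ  : 9  7  5  3  1  -1
  Δ^2: -2  -2  -2  -2  -2
  Δ^3: 0  0  0  0
  Δ^4: 0  0  0
  Δ^5: 0  0
  Δ^6: 0
The second differences are constant (-2) and nonzero, while all higher differences vanish, so the minimal degree is 2.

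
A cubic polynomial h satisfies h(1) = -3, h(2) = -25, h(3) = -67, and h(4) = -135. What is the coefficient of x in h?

-3

Write h(x) = ax^3 + bx^2 + cx + d. Substituting each data point gives a linear system:
  a + b + c + d = -3
  8a + 4b + 2c + d = -25
  27a + 9b + 3c + d = -67
  64a + 16b + 4c + d = -135
Solving the system yields a = -1, b = -4, c = -3, d = 5.
So h(x) = -x^3 - 4x^2 - 3x + 5.
The coefficient of x is -3.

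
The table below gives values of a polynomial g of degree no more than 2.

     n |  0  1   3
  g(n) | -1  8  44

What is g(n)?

g(n) = 3n^2 + 6n - 1

Write g(n) = an^2 + bn + c. Substituting each data point gives a linear system:
  c = -1
  a + b + c = 8
  9a + 3b + c = 44
Solving the system yields a = 3, b = 6, c = -1.
So g(n) = 3n² + 6n - 1.
Check: g(0) = -1. ✓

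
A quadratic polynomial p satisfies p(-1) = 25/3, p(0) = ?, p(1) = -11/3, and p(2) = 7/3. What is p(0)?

-5/3

On equispaced nodes a degree-2 polynomial has vanishing third forward difference, so
  - p(-1) + 3·p(0) - 3·p(1) + p(2) = 0.
Substituting the known values and solving for p(0):
  3·p(0) = -5
  p(0) = -5/3.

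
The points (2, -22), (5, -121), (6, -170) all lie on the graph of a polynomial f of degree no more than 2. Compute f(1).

-5

Using the Lagrange interpolation formula with nodes 2, 5, 6:
  L_0(s) = (s - 5)(s - 6) / 12
  L_1(s) = (s - 2)(s - 6) / -3
  L_2(s) = (s - 2)(s - 5) / 4
Then f(s) = -22·L_0(s) - 121·L_1(s) - 170·L_2(s).
Expanding and collecting terms gives f(s) = -4s^2 - 5s + 4.
Evaluating at s = 1: f(1) = -5.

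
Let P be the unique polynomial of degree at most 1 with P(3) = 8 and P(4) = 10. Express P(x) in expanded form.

P(x) = 2x + 2

Write P(x) = ax + b. Substituting each data point gives a linear system:
  3a + b = 8
  4a + b = 10
Solving the system yields a = 2, b = 2.
So P(x) = 2x + 2.
Check: P(3) = 8. ✓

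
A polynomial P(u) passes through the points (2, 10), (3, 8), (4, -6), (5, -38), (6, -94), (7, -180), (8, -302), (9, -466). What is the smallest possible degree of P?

3

Forward differences of the values at u = 2, 3, 4, 5, 6, 7, 8, 9:
  P  : 10  8  -6  -38  -94  -180  -302  -466
  Δ  : -2  -14  -32  -56  -86  -122  -164
  Δ^2: -12  -18  -24  -30  -36  -42
  Δ^3: -6  -6  -6  -6  -6
  Δ^4: 0  0  0  0
  Δ^5: 0  0  0
  Δ^6: 0  0
  Δ^7: 0
The third differences are constant (-6) and nonzero, while all higher differences vanish, so the minimal degree is 3.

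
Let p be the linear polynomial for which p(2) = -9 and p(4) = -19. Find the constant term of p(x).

Write p(x) = ax + b. Substituting each data point gives a linear system:
  2a + b = -9
  4a + b = -19
Solving the system yields a = -5, b = 1.
So p(x) = -5x + 1.
The constant term is 1.

1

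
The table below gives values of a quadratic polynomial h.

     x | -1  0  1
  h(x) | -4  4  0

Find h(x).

Using the Lagrange interpolation formula with nodes -1, 0, 1:
  L_0(x) = x(x - 1) / 2
  L_1(x) = (x + 1)(x - 1) / -1
  L_2(x) = (x + 1)x / 2
Then h(x) = -4·L_0(x) + 4·L_1(x) + 0·L_2(x).
Expanding and collecting terms gives h(x) = -6x^2 + 2x + 4.
Check: h(0) = 4. ✓

h(x) = -6x^2 + 2x + 4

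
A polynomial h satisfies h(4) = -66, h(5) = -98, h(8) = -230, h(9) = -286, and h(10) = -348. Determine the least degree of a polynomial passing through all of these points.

Divided differences on the nodes 4, 5, 8, 9, 10:
  order 0: -66  -98  -230  -286  -348
  order 1: -32  -44  -56  -62
  order 2: -3  -3  -3
  order 3: 0  0
  order 4: 0
The order-2 divided differences are all -3 (nonzero) and every higher order vanishes, so the data lies on a polynomial of degree exactly 2.

2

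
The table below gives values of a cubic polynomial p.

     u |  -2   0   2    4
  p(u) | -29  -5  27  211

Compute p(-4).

Write p(u) = au^3 + bu^2 + cu + d. Substituting each data point gives a linear system:
  -8a + 4b - 2c + d = -29
  d = -5
  8a + 4b + 2c + d = 27
  64a + 16b + 4c + d = 211
Solving the system yields a = 3, b = 1, c = 2, d = -5.
So p(u) = 3u^3 + u^2 + 2u - 5.
Then p(-4) = -189.

-189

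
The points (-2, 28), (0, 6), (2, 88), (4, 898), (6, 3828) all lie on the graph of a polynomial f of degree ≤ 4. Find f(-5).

781

Write f(t) = at^4 + bt^3 + ct^2 + dt + e. Substituting each data point gives a linear system:
  16a - 8b + 4c - 2d + e = 28
  e = 6
  16a + 8b + 4c + 2d + e = 88
  256a + 64b + 16c + 4d + e = 898
  1296a + 216b + 36c + 6d + e = 3828
Solving the system yields a = 2, b = 5, c = 5, d = -5, e = 6.
So f(t) = 2t⁴ + 5t³ + 5t² - 5t + 6.
Then f(-5) = 781.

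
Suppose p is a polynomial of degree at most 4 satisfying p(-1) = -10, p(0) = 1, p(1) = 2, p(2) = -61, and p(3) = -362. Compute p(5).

Using the Lagrange interpolation formula with nodes -1, 0, 1, 2, 3:
  L_0(x) = x(x - 1)(x - 2)(x - 3) / 24
  L_1(x) = (x + 1)(x - 1)(x - 2)(x - 3) / -6
  L_2(x) = (x + 1)x(x - 2)(x - 3) / 4
  L_3(x) = (x + 1)x(x - 1)(x - 3) / -6
  L_4(x) = (x + 1)x(x - 1)(x - 2) / 24
Then p(x) = -10·L_0(x) + 1·L_1(x) + 2·L_2(x) - 61·L_3(x) - 362·L_4(x).
Expanding and collecting terms gives p(x) = -5x^4 + x^3 + 5x + 1.
Evaluating at x = 5: p(5) = -2974.

-2974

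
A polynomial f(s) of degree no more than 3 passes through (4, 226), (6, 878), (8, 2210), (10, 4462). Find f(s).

Write f(s) = as^3 + bs^2 + cs + d. Substituting each data point gives a linear system:
  64a + 16b + 4c + d = 226
  216a + 36b + 6c + d = 878
  512a + 64b + 8c + d = 2210
  1000a + 100b + 10c + d = 4462
Solving the system yields a = 5, b = -5, c = -4, d = 2.
So f(s) = 5s^3 - 5s^2 - 4s + 2.
Check: f(10) = 4462. ✓

f(s) = 5s^3 - 5s^2 - 4s + 2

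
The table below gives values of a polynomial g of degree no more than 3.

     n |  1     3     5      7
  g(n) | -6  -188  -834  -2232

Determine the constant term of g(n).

1

Write g(n) = an^3 + bn^2 + cn + d. Substituting each data point gives a linear system:
  a + b + c + d = -6
  27a + 9b + 3c + d = -188
  125a + 25b + 5c + d = -834
  343a + 49b + 7c + d = -2232
Solving the system yields a = -6, b = -4, c = 3, d = 1.
So g(n) = -6n^3 - 4n^2 + 3n + 1.
The constant term is 1.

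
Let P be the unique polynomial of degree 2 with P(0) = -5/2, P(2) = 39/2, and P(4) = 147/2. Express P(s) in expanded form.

P(s) = 4s^2 + 3s - 5/2

Write P(s) = as^2 + bs + c. Substituting each data point gives a linear system:
  c = -5/2
  4a + 2b + c = 39/2
  16a + 4b + c = 147/2
Solving the system yields a = 4, b = 3, c = -5/2.
So P(s) = 4s² + 3s - 5/2.
Check: P(2) = 39/2. ✓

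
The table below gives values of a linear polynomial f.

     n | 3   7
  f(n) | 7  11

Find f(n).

Using the Lagrange interpolation formula with nodes 3, 7:
  L_0(n) = (n - 7) / -4
  L_1(n) = (n - 3) / 4
Then f(n) = 7·L_0(n) + 11·L_1(n).
Expanding and collecting terms gives f(n) = n + 4.
Check: f(3) = 7. ✓

f(n) = n + 4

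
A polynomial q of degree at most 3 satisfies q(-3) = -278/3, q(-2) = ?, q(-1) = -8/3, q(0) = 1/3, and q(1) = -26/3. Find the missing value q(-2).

-89/3

On equispaced nodes a degree-3 polynomial has vanishing fourth forward difference, so
  q(-3) - 4·q(-2) + 6·q(-1) - 4·q(0) + q(1) = 0.
Substituting the known values and solving for q(-2):
  -4·q(-2) = 356/3
  q(-2) = -89/3.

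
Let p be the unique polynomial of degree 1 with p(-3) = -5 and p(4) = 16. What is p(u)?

p(u) = 3u + 4

Write p(u) = au + b. Substituting each data point gives a linear system:
  -3a + b = -5
  4a + b = 16
Solving the system yields a = 3, b = 4.
So p(u) = 3u + 4.
Check: p(4) = 16. ✓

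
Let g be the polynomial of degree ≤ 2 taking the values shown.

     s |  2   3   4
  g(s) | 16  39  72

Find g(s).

g(s) = 5s^2 - 2s

Write g(s) = as^2 + bs + c. Substituting each data point gives a linear system:
  4a + 2b + c = 16
  9a + 3b + c = 39
  16a + 4b + c = 72
Solving the system yields a = 5, b = -2, c = 0.
So g(s) = 5s² - 2s.
Check: g(4) = 72. ✓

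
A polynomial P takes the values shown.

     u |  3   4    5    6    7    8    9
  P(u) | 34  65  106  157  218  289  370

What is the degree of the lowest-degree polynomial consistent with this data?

2

Forward differences of the values at u = 3, 4, 5, 6, 7, 8, 9:
  P  : 34  65  106  157  218  289  370
  Δ  : 31  41  51  61  71  81
  Δ^2: 10  10  10  10  10
  Δ^3: 0  0  0  0
  Δ^4: 0  0  0
  Δ^5: 0  0
  Δ^6: 0
The second differences are constant (10) and nonzero, while all higher differences vanish, so the minimal degree is 2.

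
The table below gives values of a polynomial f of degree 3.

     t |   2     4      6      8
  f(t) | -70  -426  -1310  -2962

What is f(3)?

-197

Using the Lagrange interpolation formula with nodes 2, 4, 6, 8:
  L_0(t) = (t - 4)(t - 6)(t - 8) / -48
  L_1(t) = (t - 2)(t - 6)(t - 8) / 16
  L_2(t) = (t - 2)(t - 4)(t - 8) / -16
  L_3(t) = (t - 2)(t - 4)(t - 6) / 48
Then f(t) = -70·L_0(t) - 426·L_1(t) - 1310·L_2(t) - 2962·L_3(t).
Expanding and collecting terms gives f(t) = -5t^3 - 6t^2 - 2t - 2.
Evaluating at t = 3: f(3) = -197.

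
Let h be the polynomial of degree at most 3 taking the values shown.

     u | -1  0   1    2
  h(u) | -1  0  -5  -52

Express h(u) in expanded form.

h(u) = -6u^3 - 3u^2 + 4u

Write h(u) = au^3 + bu^2 + cu + d. Substituting each data point gives a linear system:
  -a + b - c + d = -1
  d = 0
  a + b + c + d = -5
  8a + 4b + 2c + d = -52
Solving the system yields a = -6, b = -3, c = 4, d = 0.
So h(u) = -6u^3 - 3u^2 + 4u.
Check: h(-1) = -1. ✓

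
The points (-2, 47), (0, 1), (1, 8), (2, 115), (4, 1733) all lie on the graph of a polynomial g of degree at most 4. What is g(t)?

g(t) = 6t^4 + 4t^3 - 4t^2 + t + 1

Write g(t) = at^4 + bt^3 + ct^2 + dt + e. Substituting each data point gives a linear system:
  16a - 8b + 4c - 2d + e = 47
  e = 1
  a + b + c + d + e = 8
  16a + 8b + 4c + 2d + e = 115
  256a + 64b + 16c + 4d + e = 1733
Solving the system yields a = 6, b = 4, c = -4, d = 1, e = 1.
So g(t) = 6t⁴ + 4t³ - 4t² + t + 1.
Check: g(1) = 8. ✓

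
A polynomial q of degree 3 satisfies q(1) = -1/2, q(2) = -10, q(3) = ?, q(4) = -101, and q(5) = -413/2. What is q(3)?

The 4 known points determine the degree-3 polynomial uniquely.
Write q(n) = an^3 + bn^2 + cn + d. Substituting each data point gives a linear system:
  a + b + c + d = -1/2
  8a + 4b + 2c + d = -10
  64a + 16b + 4c + d = -101
  125a + 25b + 5c + d = -413/2
Solving the system yields a = -2, b = 2, c = -3/2, d = 1.
So q(n) = -2n^3 + 2n^2 - (3/2)n + 1.
Then q(3) = -79/2.

-79/2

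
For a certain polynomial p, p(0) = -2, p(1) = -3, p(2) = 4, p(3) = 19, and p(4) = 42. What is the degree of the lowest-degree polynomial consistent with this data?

Forward differences of the values at s = 0, 1, 2, 3, 4:
  p  : -2  -3  4  19  42
  Δ  : -1  7  15  23
  Δ^2: 8  8  8
  Δ^3: 0  0
  Δ^4: 0
The second differences are constant (8) and nonzero, while all higher differences vanish, so the minimal degree is 2.

2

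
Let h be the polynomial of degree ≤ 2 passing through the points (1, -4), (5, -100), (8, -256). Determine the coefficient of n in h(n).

Write h(n) = an^2 + bn + c. Substituting each data point gives a linear system:
  a + b + c = -4
  25a + 5b + c = -100
  64a + 8b + c = -256
Solving the system yields a = -4, b = 0, c = 0.
So h(n) = -4n^2.
The coefficient of n is 0.

0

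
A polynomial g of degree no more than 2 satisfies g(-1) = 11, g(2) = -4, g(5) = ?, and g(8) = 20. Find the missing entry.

-1

The 3 known points determine the degree-2 polynomial uniquely.
Write g(n) = an^2 + bn + c. Substituting each data point gives a linear system:
  a - b + c = 11
  4a + 2b + c = -4
  64a + 8b + c = 20
Solving the system yields a = 1, b = -6, c = 4.
So g(n) = n^2 - 6n + 4.
Then g(5) = -1.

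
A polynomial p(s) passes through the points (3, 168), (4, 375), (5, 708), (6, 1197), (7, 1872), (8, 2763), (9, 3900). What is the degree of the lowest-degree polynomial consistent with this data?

Forward differences of the values at s = 3, 4, 5, 6, 7, 8, 9:
  p  : 168  375  708  1197  1872  2763  3900
  Δ  : 207  333  489  675  891  1137
  Δ^2: 126  156  186  216  246
  Δ^3: 30  30  30  30
  Δ^4: 0  0  0
  Δ^5: 0  0
  Δ^6: 0
The third differences are constant (30) and nonzero, while all higher differences vanish, so the minimal degree is 3.

3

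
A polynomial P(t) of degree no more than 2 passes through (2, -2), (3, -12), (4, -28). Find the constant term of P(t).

0

Write P(t) = at^2 + bt + c. Substituting each data point gives a linear system:
  4a + 2b + c = -2
  9a + 3b + c = -12
  16a + 4b + c = -28
Solving the system yields a = -3, b = 5, c = 0.
So P(t) = -3t^2 + 5t.
The constant term is 0.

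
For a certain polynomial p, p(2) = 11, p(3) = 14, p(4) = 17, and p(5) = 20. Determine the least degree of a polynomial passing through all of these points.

1

Forward differences of the values at s = 2, 3, 4, 5:
  p  : 11  14  17  20
  Δ  : 3  3  3
  Δ^2: 0  0
  Δ^3: 0
The first differences are constant (3) and nonzero, while all higher differences vanish, so the minimal degree is 1.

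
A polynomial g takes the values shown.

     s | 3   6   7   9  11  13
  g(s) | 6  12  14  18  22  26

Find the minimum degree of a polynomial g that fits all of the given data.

1

Divided differences on the nodes 3, 6, 7, 9, 11, 13:
  order 0: 6  12  14  18  22  26
  order 1: 2  2  2  2  2
  order 2: 0  0  0  0
  order 3: 0  0  0
  order 4: 0  0
  order 5: 0
The order-1 divided differences are all 2 (nonzero) and every higher order vanishes, so the data lies on a polynomial of degree exactly 1.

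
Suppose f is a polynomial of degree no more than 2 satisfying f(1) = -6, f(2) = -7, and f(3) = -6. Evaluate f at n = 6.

Write f(n) = an^2 + bn + c. Substituting each data point gives a linear system:
  a + b + c = -6
  4a + 2b + c = -7
  9a + 3b + c = -6
Solving the system yields a = 1, b = -4, c = -3.
So f(n) = n^2 - 4n - 3.
Then f(6) = 9.

9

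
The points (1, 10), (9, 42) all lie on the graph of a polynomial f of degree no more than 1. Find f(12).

54

Using the Lagrange interpolation formula with nodes 1, 9:
  L_0(t) = (t - 9) / -8
  L_1(t) = (t - 1) / 8
Then f(t) = 10·L_0(t) + 42·L_1(t).
Expanding and collecting terms gives f(t) = 4t + 6.
Evaluating at t = 12: f(12) = 54.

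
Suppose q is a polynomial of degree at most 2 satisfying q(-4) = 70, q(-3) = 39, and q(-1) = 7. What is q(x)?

Write q(x) = ax^2 + bx + c. Substituting each data point gives a linear system:
  16a - 4b + c = 70
  9a - 3b + c = 39
  a - b + c = 7
Solving the system yields a = 5, b = 4, c = 6.
So q(x) = 5x² + 4x + 6.
Check: q(-3) = 39. ✓

q(x) = 5x^2 + 4x + 6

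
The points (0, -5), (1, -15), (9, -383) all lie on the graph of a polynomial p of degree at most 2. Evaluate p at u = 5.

Write p(u) = au^2 + bu + c. Substituting each data point gives a linear system:
  c = -5
  a + b + c = -15
  81a + 9b + c = -383
Solving the system yields a = -4, b = -6, c = -5.
So p(u) = -4u^2 - 6u - 5.
Then p(5) = -135.

-135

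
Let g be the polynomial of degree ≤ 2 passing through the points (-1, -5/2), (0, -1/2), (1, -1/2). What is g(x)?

Using the Lagrange interpolation formula with nodes -1, 0, 1:
  L_0(x) = x(x - 1) / 2
  L_1(x) = (x + 1)(x - 1) / -1
  L_2(x) = (x + 1)x / 2
Then g(x) = -5/2·L_0(x) - 1/2·L_1(x) - 1/2·L_2(x).
Expanding and collecting terms gives g(x) = -x^2 + x - 1/2.
Check: g(0) = -1/2. ✓

g(x) = -x^2 + x - 1/2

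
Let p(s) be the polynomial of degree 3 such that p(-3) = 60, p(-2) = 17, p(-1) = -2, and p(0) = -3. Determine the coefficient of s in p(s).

6

Write p(s) = as^3 + bs^2 + cs + d. Substituting each data point gives a linear system:
  -27a + 9b - 3c + d = 60
  -8a + 4b - 2c + d = 17
  -a + b - c + d = -2
  d = -3
Solving the system yields a = -1, b = 6, c = 6, d = -3.
So p(s) = -s³ + 6s² + 6s - 3.
The coefficient of s is 6.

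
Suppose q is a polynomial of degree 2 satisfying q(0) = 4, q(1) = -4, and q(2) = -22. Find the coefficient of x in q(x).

-3

Write q(x) = ax^2 + bx + c. Substituting each data point gives a linear system:
  c = 4
  a + b + c = -4
  4a + 2b + c = -22
Solving the system yields a = -5, b = -3, c = 4.
So q(x) = -5x² - 3x + 4.
The coefficient of x is -3.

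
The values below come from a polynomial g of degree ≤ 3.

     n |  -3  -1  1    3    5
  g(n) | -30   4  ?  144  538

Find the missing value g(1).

14

On equispaced nodes a degree-3 polynomial has vanishing fourth forward difference, so
  g(-3) - 4·g(-1) + 6·g(1) - 4·g(3) + g(5) = 0.
Substituting the known values and solving for g(1):
  6·g(1) = 84
  g(1) = 14.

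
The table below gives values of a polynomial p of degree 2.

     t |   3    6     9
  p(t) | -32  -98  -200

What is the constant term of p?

-2

Write p(t) = at^2 + bt + c. Substituting each data point gives a linear system:
  9a + 3b + c = -32
  36a + 6b + c = -98
  81a + 9b + c = -200
Solving the system yields a = -2, b = -4, c = -2.
So p(t) = -2t^2 - 4t - 2.
The constant term is -2.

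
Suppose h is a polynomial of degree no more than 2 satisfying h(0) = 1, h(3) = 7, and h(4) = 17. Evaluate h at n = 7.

Write h(n) = an^2 + bn + c. Substituting each data point gives a linear system:
  c = 1
  9a + 3b + c = 7
  16a + 4b + c = 17
Solving the system yields a = 2, b = -4, c = 1.
So h(n) = 2n^2 - 4n + 1.
Then h(7) = 71.

71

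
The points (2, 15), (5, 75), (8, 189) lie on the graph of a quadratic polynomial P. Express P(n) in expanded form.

P(n) = 3n^2 - n + 5

Write P(n) = an^2 + bn + c. Substituting each data point gives a linear system:
  4a + 2b + c = 15
  25a + 5b + c = 75
  64a + 8b + c = 189
Solving the system yields a = 3, b = -1, c = 5.
So P(n) = 3n^2 - n + 5.
Check: P(2) = 15. ✓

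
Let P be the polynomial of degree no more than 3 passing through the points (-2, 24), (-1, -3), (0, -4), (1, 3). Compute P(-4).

Write P(n) = an^3 + bn^2 + cn + d. Substituting each data point gives a linear system:
  -8a + 4b - 2c + d = 24
  -a + b - c + d = -3
  d = -4
  a + b + c + d = 3
Solving the system yields a = -3, b = 4, c = 6, d = -4.
So P(n) = -3n³ + 4n² + 6n - 4.
Then P(-4) = 228.

228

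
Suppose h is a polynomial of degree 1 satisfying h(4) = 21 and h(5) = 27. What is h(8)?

Using the Lagrange interpolation formula with nodes 4, 5:
  L_0(u) = (u - 5) / -1
  L_1(u) = (u - 4) / 1
Then h(u) = 21·L_0(u) + 27·L_1(u).
Expanding and collecting terms gives h(u) = 6u - 3.
Evaluating at u = 8: h(8) = 45.

45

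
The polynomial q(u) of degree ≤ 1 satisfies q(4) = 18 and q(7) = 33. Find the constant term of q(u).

-2

Write q(u) = au + b. Substituting each data point gives a linear system:
  4a + b = 18
  7a + b = 33
Solving the system yields a = 5, b = -2.
So q(u) = 5u - 2.
The constant term is -2.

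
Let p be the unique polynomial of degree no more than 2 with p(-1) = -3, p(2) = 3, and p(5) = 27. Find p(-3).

Write p(x) = ax^2 + bx + c. Substituting each data point gives a linear system:
  a - b + c = -3
  4a + 2b + c = 3
  25a + 5b + c = 27
Solving the system yields a = 1, b = 1, c = -3.
So p(x) = x^2 + x - 3.
Then p(-3) = 3.

3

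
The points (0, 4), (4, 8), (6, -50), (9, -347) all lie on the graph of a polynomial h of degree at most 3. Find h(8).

-212

Using the Lagrange interpolation formula with nodes 0, 4, 6, 9:
  L_0(t) = (t - 4)(t - 6)(t - 9) / -216
  L_1(t) = t(t - 6)(t - 9) / 40
  L_2(t) = t(t - 4)(t - 9) / -36
  L_3(t) = t(t - 4)(t - 6) / 135
Then h(t) = 4·L_0(t) + 8·L_1(t) - 50·L_2(t) - 347·L_3(t).
Expanding and collecting terms gives h(t) = -t^3 + 5t^2 - 3t + 4.
Evaluating at t = 8: h(8) = -212.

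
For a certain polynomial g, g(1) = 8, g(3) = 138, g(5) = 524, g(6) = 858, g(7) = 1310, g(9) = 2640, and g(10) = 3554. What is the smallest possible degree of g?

Divided differences on the nodes 1, 3, 5, 6, 7, 9, 10:
  order 0: 8  138  524  858  1310  2640  3554
  order 1: 65  193  334  452  665  914
  order 2: 32  47  59  71  83
  order 3: 3  3  3  3
  order 4: 0  0  0
  order 5: 0  0
  order 6: 0
The order-3 divided differences are all 3 (nonzero) and every higher order vanishes, so the data lies on a polynomial of degree exactly 3.

3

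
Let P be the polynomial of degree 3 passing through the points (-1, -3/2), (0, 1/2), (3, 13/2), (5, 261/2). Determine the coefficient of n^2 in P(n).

Write P(n) = an^3 + bn^2 + cn + d. Substituting each data point gives a linear system:
  -a + b - c + d = -3/2
  d = 1/2
  27a + 9b + 3c + d = 13/2
  125a + 25b + 5c + d = 261/2
Solving the system yields a = 2, b = -4, c = -4, d = 1/2.
So P(n) = 2n^3 - 4n^2 - 4n + 1/2.
The coefficient of n^2 is -4.

-4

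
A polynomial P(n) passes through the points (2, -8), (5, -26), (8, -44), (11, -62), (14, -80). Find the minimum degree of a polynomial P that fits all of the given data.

Forward differences of the values at n = 2, 5, 8, 11, 14:
  P  : -8  -26  -44  -62  -80
  Δ  : -18  -18  -18  -18
  Δ^2: 0  0  0
  Δ^3: 0  0
  Δ^4: 0
The first differences are constant (-18) and nonzero, while all higher differences vanish, so the minimal degree is 1.

1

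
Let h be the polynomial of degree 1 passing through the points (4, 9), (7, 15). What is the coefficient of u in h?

2

Write h(u) = au + b. Substituting each data point gives a linear system:
  4a + b = 9
  7a + b = 15
Solving the system yields a = 2, b = 1.
So h(u) = 2u + 1.
The leading coefficient is 2.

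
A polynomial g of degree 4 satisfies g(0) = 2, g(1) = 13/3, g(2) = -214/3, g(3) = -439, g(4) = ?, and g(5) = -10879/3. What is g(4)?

-4370/3

On equispaced nodes a degree-4 polynomial has vanishing fifth forward difference, so
  - g(0) + 5·g(1) - 10·g(2) + 10·g(3) - 5·g(4) + g(5) = 0.
Substituting the known values and solving for g(4):
  -5·g(4) = 21850/3
  g(4) = -4370/3.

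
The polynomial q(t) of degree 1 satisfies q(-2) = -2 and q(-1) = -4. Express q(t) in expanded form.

q(t) = -2t - 6

Using the Lagrange interpolation formula with nodes -2, -1:
  L_0(t) = (t + 1) / -1
  L_1(t) = (t + 2) / 1
Then q(t) = -2·L_0(t) - 4·L_1(t).
Expanding and collecting terms gives q(t) = -2t - 6.
Check: q(-1) = -4. ✓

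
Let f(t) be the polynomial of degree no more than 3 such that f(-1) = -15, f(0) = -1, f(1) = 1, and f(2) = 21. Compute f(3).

Forward differences of the values at t = -1, 0, 1, 2:
  f  : -15  -1  1  21
  Δ  : 14  2  20
  Δ^2: -12  18
  Δ^3: 30
The third differences are constant, confirming degree 3.
Interpolating (Newton forward form) and evaluating at t = 3 gives f(3) = 89.

89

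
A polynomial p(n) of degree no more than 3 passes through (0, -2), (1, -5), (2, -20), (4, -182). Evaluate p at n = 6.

Using the Lagrange interpolation formula with nodes 0, 1, 2, 4:
  L_0(n) = (n - 1)(n - 2)(n - 4) / -8
  L_1(n) = n(n - 2)(n - 4) / 3
  L_2(n) = n(n - 1)(n - 4) / -4
  L_3(n) = n(n - 1)(n - 2) / 24
Then p(n) = -2·L_0(n) - 5·L_1(n) - 20·L_2(n) - 182·L_3(n).
Expanding and collecting terms gives p(n) = -4n³ + 6n² - 5n - 2.
Evaluating at n = 6: p(6) = -680.

-680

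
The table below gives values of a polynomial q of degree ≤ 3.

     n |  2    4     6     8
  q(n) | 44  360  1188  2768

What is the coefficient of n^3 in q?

Write q(n) = an^3 + bn^2 + cn + d. Substituting each data point gives a linear system:
  8a + 4b + 2c + d = 44
  64a + 16b + 4c + d = 360
  216a + 36b + 6c + d = 1188
  512a + 64b + 8c + d = 2768
Solving the system yields a = 5, b = 4, c = -6, d = 0.
So q(n) = 5n^3 + 4n^2 - 6n.
The leading coefficient is 5.

5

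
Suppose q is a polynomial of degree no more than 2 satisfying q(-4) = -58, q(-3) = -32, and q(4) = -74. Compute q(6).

Write q(t) = at^2 + bt + c. Substituting each data point gives a linear system:
  16a - 4b + c = -58
  9a - 3b + c = -32
  16a + 4b + c = -74
Solving the system yields a = -4, b = -2, c = -2.
So q(t) = -4t² - 2t - 2.
Then q(6) = -158.

-158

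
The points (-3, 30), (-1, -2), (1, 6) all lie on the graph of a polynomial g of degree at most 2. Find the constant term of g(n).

Write g(n) = an^2 + bn + c. Substituting each data point gives a linear system:
  9a - 3b + c = 30
  a - b + c = -2
  a + b + c = 6
Solving the system yields a = 5, b = 4, c = -3.
So g(n) = 5n^2 + 4n - 3.
The constant term is -3.

-3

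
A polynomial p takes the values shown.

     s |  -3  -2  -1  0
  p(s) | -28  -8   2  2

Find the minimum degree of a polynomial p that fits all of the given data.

2

Forward differences of the values at s = -3, -2, -1, 0:
  p  : -28  -8  2  2
  Δ  : 20  10  0
  Δ^2: -10  -10
  Δ^3: 0
The second differences are constant (-10) and nonzero, while all higher differences vanish, so the minimal degree is 2.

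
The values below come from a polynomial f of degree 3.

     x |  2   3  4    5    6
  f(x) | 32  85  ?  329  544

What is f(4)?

On equispaced nodes a degree-3 polynomial has vanishing fourth forward difference, so
  f(2) - 4·f(3) + 6·f(4) - 4·f(5) + f(6) = 0.
Substituting the known values and solving for f(4):
  6·f(4) = 1080
  f(4) = 180.

180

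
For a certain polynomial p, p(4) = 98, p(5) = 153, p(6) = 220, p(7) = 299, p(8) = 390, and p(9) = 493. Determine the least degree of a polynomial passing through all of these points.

Forward differences of the values at t = 4, 5, 6, 7, 8, 9:
  p  : 98  153  220  299  390  493
  Δ  : 55  67  79  91  103
  Δ^2: 12  12  12  12
  Δ^3: 0  0  0
  Δ^4: 0  0
  Δ^5: 0
The second differences are constant (12) and nonzero, while all higher differences vanish, so the minimal degree is 2.

2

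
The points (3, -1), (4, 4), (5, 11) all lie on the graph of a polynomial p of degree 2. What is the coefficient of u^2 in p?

1

Write p(u) = au^2 + bu + c. Substituting each data point gives a linear system:
  9a + 3b + c = -1
  16a + 4b + c = 4
  25a + 5b + c = 11
Solving the system yields a = 1, b = -2, c = -4.
So p(u) = u^2 - 2u - 4.
The leading coefficient is 1.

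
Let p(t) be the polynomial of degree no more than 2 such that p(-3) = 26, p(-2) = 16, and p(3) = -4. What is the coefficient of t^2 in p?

1

Write p(t) = at^2 + bt + c. Substituting each data point gives a linear system:
  9a - 3b + c = 26
  4a - 2b + c = 16
  9a + 3b + c = -4
Solving the system yields a = 1, b = -5, c = 2.
So p(t) = t^2 - 5t + 2.
The leading coefficient is 1.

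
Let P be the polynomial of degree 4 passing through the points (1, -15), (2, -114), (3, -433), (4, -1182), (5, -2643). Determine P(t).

Using the Lagrange interpolation formula with nodes 1, 2, 3, 4, 5:
  L_0(t) = (t - 2)(t - 3)(t - 4)(t - 5) / 24
  L_1(t) = (t - 1)(t - 3)(t - 4)(t - 5) / -6
  L_2(t) = (t - 1)(t - 2)(t - 4)(t - 5) / 4
  L_3(t) = (t - 1)(t - 2)(t - 3)(t - 5) / -6
  L_4(t) = (t - 1)(t - 2)(t - 3)(t - 4) / 24
Then P(t) = -15·L_0(t) - 114·L_1(t) - 433·L_2(t) - 1182·L_3(t) - 2643·L_4(t).
Expanding and collecting terms gives P(t) = -3t⁴ - 5t³ - 5t² - 4t + 2.
Check: P(5) = -2643. ✓

P(t) = -3t^4 - 5t^3 - 5t^2 - 4t + 2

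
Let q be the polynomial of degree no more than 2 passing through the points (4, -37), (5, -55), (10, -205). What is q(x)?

Write q(x) = ax^2 + bx + c. Substituting each data point gives a linear system:
  16a + 4b + c = -37
  25a + 5b + c = -55
  100a + 10b + c = -205
Solving the system yields a = -2, b = 0, c = -5.
So q(x) = -2x² - 5.
Check: q(5) = -55. ✓

q(x) = -2x^2 - 5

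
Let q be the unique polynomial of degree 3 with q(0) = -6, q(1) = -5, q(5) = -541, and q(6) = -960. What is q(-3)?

Write q(s) = as^3 + bs^2 + cs + d. Substituting each data point gives a linear system:
  d = -6
  a + b + c + d = -5
  125a + 25b + 5c + d = -541
  216a + 36b + 6c + d = -960
Solving the system yields a = -5, b = 3, c = 3, d = -6.
So q(s) = -5s³ + 3s² + 3s - 6.
Then q(-3) = 147.

147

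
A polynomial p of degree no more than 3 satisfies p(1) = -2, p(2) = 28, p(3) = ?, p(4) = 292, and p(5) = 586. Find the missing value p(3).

116

The 4 known points determine the degree-3 polynomial uniquely.
Write p(s) = as^3 + bs^2 + cs + d. Substituting each data point gives a linear system:
  a + b + c + d = -2
  8a + 4b + 2c + d = 28
  64a + 16b + 4c + d = 292
  125a + 25b + 5c + d = 586
Solving the system yields a = 5, b = -1, c = -2, d = -4.
So p(s) = 5s^3 - s^2 - 2s - 4.
Then p(3) = 116.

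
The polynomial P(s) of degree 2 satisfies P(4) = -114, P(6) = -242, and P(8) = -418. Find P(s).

P(s) = -6s^2 - 4s - 2

Using the Lagrange interpolation formula with nodes 4, 6, 8:
  L_0(s) = (s - 6)(s - 8) / 8
  L_1(s) = (s - 4)(s - 8) / -4
  L_2(s) = (s - 4)(s - 6) / 8
Then P(s) = -114·L_0(s) - 242·L_1(s) - 418·L_2(s).
Expanding and collecting terms gives P(s) = -6s^2 - 4s - 2.
Check: P(6) = -242. ✓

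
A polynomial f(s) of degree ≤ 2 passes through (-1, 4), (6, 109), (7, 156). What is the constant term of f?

-5

Write f(s) = as^2 + bs + c. Substituting each data point gives a linear system:
  a - b + c = 4
  36a + 6b + c = 109
  49a + 7b + c = 156
Solving the system yields a = 4, b = -5, c = -5.
So f(s) = 4s^2 - 5s - 5.
The constant term is -5.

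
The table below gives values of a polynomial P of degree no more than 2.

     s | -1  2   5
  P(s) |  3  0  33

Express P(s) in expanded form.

Write P(s) = as^2 + bs + c. Substituting each data point gives a linear system:
  a - b + c = 3
  4a + 2b + c = 0
  25a + 5b + c = 33
Solving the system yields a = 2, b = -3, c = -2.
So P(s) = 2s^2 - 3s - 2.
Check: P(-1) = 3. ✓

P(s) = 2s^2 - 3s - 2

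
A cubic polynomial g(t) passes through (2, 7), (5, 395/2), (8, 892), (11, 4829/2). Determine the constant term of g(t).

Write g(t) = at^3 + bt^2 + ct + d. Substituting each data point gives a linear system:
  8a + 4b + 2c + d = 7
  125a + 25b + 5c + d = 395/2
  512a + 64b + 8c + d = 892
  1331a + 121b + 11c + d = 4829/2
Solving the system yields a = 2, b = -2, c = -1/2, d = 0.
So g(t) = 2t^3 - 2t^2 - (1/2)t.
The constant term is 0.

0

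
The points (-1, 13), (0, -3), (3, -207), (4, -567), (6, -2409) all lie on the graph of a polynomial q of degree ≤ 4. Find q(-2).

Using the Lagrange interpolation formula with nodes -1, 0, 3, 4, 6:
  L_0(n) = n(n - 3)(n - 4)(n - 6) / 140
  L_1(n) = (n + 1)(n - 3)(n - 4)(n - 6) / -72
  L_2(n) = (n + 1)n(n - 4)(n - 6) / 36
  L_3(n) = (n + 1)n(n - 3)(n - 6) / -40
  L_4(n) = (n + 1)n(n - 3)(n - 4) / 252
Then q(n) = 13·L_0(n) - 3·L_1(n) - 207·L_2(n) - 567·L_3(n) - 2409·L_4(n).
Expanding and collecting terms gives q(n) = -n^4 - 6n^3 + 6n^2 - 5n - 3.
Evaluating at n = -2: q(-2) = 63.

63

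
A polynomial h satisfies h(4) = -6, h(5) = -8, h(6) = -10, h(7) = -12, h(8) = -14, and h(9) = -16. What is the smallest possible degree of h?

1

Forward differences of the values at x = 4, 5, 6, 7, 8, 9:
  h  : -6  -8  -10  -12  -14  -16
  Δ  : -2  -2  -2  -2  -2
  Δ^2: 0  0  0  0
  Δ^3: 0  0  0
  Δ^4: 0  0
  Δ^5: 0
The first differences are constant (-2) and nonzero, while all higher differences vanish, so the minimal degree is 1.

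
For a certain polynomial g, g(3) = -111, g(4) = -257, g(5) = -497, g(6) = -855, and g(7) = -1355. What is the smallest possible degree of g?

Forward differences of the values at s = 3, 4, 5, 6, 7:
  g  : -111  -257  -497  -855  -1355
  Δ  : -146  -240  -358  -500
  Δ^2: -94  -118  -142
  Δ^3: -24  -24
  Δ^4: 0
The third differences are constant (-24) and nonzero, while all higher differences vanish, so the minimal degree is 3.

3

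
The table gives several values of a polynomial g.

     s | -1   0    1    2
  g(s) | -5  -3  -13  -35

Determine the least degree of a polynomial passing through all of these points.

Forward differences of the values at s = -1, 0, 1, 2:
  g  : -5  -3  -13  -35
  Δ  : 2  -10  -22
  Δ^2: -12  -12
  Δ^3: 0
The second differences are constant (-12) and nonzero, while all higher differences vanish, so the minimal degree is 2.

2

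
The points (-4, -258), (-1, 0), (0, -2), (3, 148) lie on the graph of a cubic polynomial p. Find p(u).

Using the Lagrange interpolation formula with nodes -4, -1, 0, 3:
  L_0(u) = (u + 1)u(u - 3) / -84
  L_1(u) = (u + 4)u(u - 3) / 12
  L_2(u) = (u + 4)(u + 1)(u - 3) / -12
  L_3(u) = (u + 4)(u + 1)u / 84
Then p(u) = -258·L_0(u) + 0·L_1(u) - 2·L_2(u) + 148·L_3(u).
Expanding and collecting terms gives p(u) = 5u^3 + 3u^2 - 4u - 2.
Check: p(-4) = -258. ✓

p(u) = 5u^3 + 3u^2 - 4u - 2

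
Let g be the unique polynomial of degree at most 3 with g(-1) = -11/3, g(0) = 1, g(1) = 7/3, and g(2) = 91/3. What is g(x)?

Using the Lagrange interpolation formula with nodes -1, 0, 1, 2:
  L_0(x) = x(x - 1)(x - 2) / -6
  L_1(x) = (x + 1)(x - 1)(x - 2) / 2
  L_2(x) = (x + 1)x(x - 2) / -2
  L_3(x) = (x + 1)x(x - 1) / 6
Then g(x) = -11/3·L_0(x) + 1·L_1(x) + 7/3·L_2(x) + 91/3·L_3(x).
Expanding and collecting terms gives g(x) = 5x^3 - (5/3)x^2 - 2x + 1.
Check: g(-1) = -11/3. ✓

g(x) = 5x^3 - (5/3)x^2 - 2x + 1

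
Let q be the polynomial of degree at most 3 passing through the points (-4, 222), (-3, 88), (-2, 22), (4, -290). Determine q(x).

Write q(x) = ax^3 + bx^2 + cx + d. Substituting each data point gives a linear system:
  -64a + 16b - 4c + d = 222
  -27a + 9b - 3c + d = 88
  -8a + 4b - 2c + d = 22
  64a + 16b + 4c + d = -290
Solving the system yields a = -4, b = -2, c = 0, d = -2.
So q(x) = -4x³ - 2x² - 2.
Check: q(-4) = 222. ✓

q(x) = -4x^3 - 2x^2 - 2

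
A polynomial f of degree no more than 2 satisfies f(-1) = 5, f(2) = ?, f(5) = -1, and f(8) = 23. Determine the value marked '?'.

-7

The 3 known points determine the degree-2 polynomial uniquely.
Write f(s) = as^2 + bs + c. Substituting each data point gives a linear system:
  a - b + c = 5
  25a + 5b + c = -1
  64a + 8b + c = 23
Solving the system yields a = 1, b = -5, c = -1.
So f(s) = s^2 - 5s - 1.
Then f(2) = -7.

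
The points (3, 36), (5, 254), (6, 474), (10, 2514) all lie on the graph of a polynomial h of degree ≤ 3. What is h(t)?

Using the Lagrange interpolation formula with nodes 3, 5, 6, 10:
  L_0(t) = (t - 5)(t - 6)(t - 10) / -42
  L_1(t) = (t - 3)(t - 6)(t - 10) / 10
  L_2(t) = (t - 3)(t - 5)(t - 10) / -12
  L_3(t) = (t - 3)(t - 5)(t - 6) / 140
Then h(t) = 36·L_0(t) + 254·L_1(t) + 474·L_2(t) + 2514·L_3(t).
Expanding and collecting terms gives h(t) = 3t^3 - 5t^2 + 2t - 6.
Check: h(5) = 254. ✓

h(t) = 3t^3 - 5t^2 + 2t - 6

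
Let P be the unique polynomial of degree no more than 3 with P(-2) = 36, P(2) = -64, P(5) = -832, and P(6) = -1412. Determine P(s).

P(s) = -6s^3 - 3s^2 - s - 2

Using the Lagrange interpolation formula with nodes -2, 2, 5, 6:
  L_0(s) = (s - 2)(s - 5)(s - 6) / -224
  L_1(s) = (s + 2)(s - 5)(s - 6) / 48
  L_2(s) = (s + 2)(s - 2)(s - 6) / -21
  L_3(s) = (s + 2)(s - 2)(s - 5) / 32
Then P(s) = 36·L_0(s) - 64·L_1(s) - 832·L_2(s) - 1412·L_3(s).
Expanding and collecting terms gives P(s) = -6s^3 - 3s^2 - s - 2.
Check: P(6) = -1412. ✓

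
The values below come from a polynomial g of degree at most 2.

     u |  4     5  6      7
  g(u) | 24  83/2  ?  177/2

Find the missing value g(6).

The 3 known points determine the degree-2 polynomial uniquely.
Write g(u) = au^2 + bu + c. Substituting each data point gives a linear system:
  16a + 4b + c = 24
  25a + 5b + c = 83/2
  49a + 7b + c = 177/2
Solving the system yields a = 2, b = -1/2, c = -6.
So g(u) = 2u^2 - (1/2)u - 6.
Then g(6) = 63.

63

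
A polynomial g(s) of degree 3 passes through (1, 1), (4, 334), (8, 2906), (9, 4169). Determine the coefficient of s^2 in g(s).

-2

Write g(s) = as^3 + bs^2 + cs + d. Substituting each data point gives a linear system:
  a + b + c + d = 1
  64a + 16b + 4c + d = 334
  512a + 64b + 8c + d = 2906
  729a + 81b + 9c + d = 4169
Solving the system yields a = 6, b = -2, c = -5, d = 2.
So g(s) = 6s^3 - 2s^2 - 5s + 2.
The coefficient of s^2 is -2.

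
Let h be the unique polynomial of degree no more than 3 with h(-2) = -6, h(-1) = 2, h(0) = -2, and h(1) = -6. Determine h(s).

Using the Lagrange interpolation formula with nodes -2, -1, 0, 1:
  L_0(s) = (s + 1)s(s - 1) / -6
  L_1(s) = (s + 2)s(s - 1) / 2
  L_2(s) = (s + 2)(s + 1)(s - 1) / -2
  L_3(s) = (s + 2)(s + 1)s / 6
Then h(s) = -6·L_0(s) + 2·L_1(s) - 2·L_2(s) - 6·L_3(s).
Expanding and collecting terms gives h(s) = 2s³ - 6s - 2.
Check: h(-2) = -6. ✓

h(s) = 2s^3 - 6s - 2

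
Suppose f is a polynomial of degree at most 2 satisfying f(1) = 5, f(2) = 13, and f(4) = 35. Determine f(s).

Using the Lagrange interpolation formula with nodes 1, 2, 4:
  L_0(s) = (s - 2)(s - 4) / 3
  L_1(s) = (s - 1)(s - 4) / -2
  L_2(s) = (s - 1)(s - 2) / 6
Then f(s) = 5·L_0(s) + 13·L_1(s) + 35·L_2(s).
Expanding and collecting terms gives f(s) = s² + 5s - 1.
Check: f(2) = 13. ✓

f(s) = s^2 + 5s - 1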